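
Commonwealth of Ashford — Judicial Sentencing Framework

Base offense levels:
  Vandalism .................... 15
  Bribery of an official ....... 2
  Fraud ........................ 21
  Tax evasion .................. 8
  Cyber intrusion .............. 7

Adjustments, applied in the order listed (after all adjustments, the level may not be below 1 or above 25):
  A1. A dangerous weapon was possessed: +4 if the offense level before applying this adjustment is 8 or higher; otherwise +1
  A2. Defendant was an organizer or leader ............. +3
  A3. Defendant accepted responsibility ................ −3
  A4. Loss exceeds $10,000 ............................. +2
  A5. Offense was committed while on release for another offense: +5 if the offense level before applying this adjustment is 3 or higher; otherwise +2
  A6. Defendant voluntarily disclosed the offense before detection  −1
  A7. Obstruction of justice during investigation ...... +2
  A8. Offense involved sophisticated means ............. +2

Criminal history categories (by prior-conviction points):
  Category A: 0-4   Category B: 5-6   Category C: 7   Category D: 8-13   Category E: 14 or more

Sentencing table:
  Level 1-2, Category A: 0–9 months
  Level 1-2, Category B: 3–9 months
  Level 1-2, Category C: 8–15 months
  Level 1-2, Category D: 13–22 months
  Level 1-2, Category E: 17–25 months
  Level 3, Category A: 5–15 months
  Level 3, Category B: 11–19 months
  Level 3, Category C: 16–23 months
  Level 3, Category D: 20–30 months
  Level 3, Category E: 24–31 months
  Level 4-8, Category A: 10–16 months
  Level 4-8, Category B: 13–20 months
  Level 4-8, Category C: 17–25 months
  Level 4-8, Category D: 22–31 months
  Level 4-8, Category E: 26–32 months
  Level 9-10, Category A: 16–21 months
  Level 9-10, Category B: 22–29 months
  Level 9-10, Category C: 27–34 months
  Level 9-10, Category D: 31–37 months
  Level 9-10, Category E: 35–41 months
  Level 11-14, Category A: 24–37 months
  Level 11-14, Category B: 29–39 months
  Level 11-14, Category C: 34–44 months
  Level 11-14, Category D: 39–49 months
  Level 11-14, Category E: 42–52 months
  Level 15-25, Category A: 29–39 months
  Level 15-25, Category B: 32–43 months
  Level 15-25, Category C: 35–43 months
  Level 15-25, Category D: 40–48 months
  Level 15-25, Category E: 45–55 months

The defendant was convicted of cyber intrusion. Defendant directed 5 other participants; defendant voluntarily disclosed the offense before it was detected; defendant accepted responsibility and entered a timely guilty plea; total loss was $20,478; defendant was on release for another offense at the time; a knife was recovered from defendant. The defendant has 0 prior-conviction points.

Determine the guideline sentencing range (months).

Base offense level for cyber intrusion: 7.
A1 applies (level before this adjustment is 7 < 8, so +1): 7 + 1 = 8.
A2 applies: 8 + 3 = 11.
A3 applies: 11 − 3 = 8.
A4 applies: 8 + 2 = 10.
A5 applies (level before this adjustment is 10 ≥ 3, so +5): 10 + 5 = 15.
A6 applies: 15 − 1 = 14.
Final offense level: 14.
Criminal history: 0 prior points → Category A (0-4).
Level 14 falls in the 11-14 band.
Grid: Level 11-14 × Category A = 24-37 months.

24-37 months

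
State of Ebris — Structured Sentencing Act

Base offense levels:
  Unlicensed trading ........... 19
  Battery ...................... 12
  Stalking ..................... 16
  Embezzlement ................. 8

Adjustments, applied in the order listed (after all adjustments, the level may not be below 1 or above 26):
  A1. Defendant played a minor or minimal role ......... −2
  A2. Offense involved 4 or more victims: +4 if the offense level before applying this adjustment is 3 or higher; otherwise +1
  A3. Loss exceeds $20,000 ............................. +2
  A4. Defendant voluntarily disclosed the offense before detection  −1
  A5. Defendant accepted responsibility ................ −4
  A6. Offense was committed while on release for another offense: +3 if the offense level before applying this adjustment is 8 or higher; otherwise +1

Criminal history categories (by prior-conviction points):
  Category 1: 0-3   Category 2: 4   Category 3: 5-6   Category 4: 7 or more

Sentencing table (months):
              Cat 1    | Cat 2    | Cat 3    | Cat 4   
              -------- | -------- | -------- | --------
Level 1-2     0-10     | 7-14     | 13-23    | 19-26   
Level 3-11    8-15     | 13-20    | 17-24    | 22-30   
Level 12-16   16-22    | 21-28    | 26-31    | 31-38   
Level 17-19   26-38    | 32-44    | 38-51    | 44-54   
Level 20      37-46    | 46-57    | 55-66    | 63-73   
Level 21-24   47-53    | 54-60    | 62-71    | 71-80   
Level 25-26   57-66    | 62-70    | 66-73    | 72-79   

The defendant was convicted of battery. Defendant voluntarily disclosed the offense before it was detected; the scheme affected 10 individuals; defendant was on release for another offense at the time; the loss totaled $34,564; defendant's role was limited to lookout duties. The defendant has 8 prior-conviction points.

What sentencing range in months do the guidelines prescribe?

44-54 months

Base offense level for battery: 12.
A1 applies: 12 − 2 = 10.
A2 applies (level before this adjustment is 10 ≥ 3, so +4): 10 + 4 = 14.
A3 applies: 14 + 2 = 16.
A4 applies: 16 − 1 = 15.
A6 applies (level before this adjustment is 15 ≥ 8, so +3): 15 + 3 = 18.
Final offense level: 18.
Criminal history: 8 prior points → Category 4 (7+).
Level 18 falls in the 17-19 band.
Grid: Level 17-19 × Category 4 = 44-54 months.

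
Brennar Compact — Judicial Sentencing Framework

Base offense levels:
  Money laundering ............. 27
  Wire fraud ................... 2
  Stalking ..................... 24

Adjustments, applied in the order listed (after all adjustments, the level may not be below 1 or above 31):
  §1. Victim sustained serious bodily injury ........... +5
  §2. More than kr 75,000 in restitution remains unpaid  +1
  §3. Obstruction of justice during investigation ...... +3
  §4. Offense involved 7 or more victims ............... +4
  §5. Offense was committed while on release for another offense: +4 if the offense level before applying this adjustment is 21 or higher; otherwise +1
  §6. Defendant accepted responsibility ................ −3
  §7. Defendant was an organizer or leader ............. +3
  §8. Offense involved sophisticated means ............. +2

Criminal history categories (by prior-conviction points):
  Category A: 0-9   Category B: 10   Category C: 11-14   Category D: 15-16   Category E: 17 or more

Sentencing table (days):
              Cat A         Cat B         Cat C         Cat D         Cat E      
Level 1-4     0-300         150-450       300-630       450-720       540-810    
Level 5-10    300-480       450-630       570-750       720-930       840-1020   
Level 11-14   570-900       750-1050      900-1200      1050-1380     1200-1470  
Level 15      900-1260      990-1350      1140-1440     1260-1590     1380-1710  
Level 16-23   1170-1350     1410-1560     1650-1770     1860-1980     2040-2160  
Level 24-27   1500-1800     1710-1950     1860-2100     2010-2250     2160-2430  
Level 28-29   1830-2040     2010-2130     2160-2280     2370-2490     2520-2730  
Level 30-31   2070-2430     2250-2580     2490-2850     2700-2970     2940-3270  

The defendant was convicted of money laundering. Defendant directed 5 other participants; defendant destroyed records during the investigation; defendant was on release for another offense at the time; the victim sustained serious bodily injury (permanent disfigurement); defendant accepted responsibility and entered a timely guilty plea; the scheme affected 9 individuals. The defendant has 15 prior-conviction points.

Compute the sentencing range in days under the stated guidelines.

2700-2970 days

Base offense level for money laundering: 27.
§1 applies: 27 + 5 = 32.
§2 does not apply.
§3 applies: 32 + 3 = 35.
§4 applies: 35 + 4 = 39.
§5 applies (level before this adjustment is 39 ≥ 21, so +4): 39 + 4 = 43.
§6 applies: 43 − 3 = 40.
§7 applies: 40 + 3 = 43.
§8 does not apply.
Level 43 exceeds the maximum of 31; capped at 31.
Final offense level: 31.
Criminal history: 15 prior points → Category D (15-16).
Level 31 falls in the 30-31 band.
Grid: Level 30-31 × Category D = 2700-2970 days.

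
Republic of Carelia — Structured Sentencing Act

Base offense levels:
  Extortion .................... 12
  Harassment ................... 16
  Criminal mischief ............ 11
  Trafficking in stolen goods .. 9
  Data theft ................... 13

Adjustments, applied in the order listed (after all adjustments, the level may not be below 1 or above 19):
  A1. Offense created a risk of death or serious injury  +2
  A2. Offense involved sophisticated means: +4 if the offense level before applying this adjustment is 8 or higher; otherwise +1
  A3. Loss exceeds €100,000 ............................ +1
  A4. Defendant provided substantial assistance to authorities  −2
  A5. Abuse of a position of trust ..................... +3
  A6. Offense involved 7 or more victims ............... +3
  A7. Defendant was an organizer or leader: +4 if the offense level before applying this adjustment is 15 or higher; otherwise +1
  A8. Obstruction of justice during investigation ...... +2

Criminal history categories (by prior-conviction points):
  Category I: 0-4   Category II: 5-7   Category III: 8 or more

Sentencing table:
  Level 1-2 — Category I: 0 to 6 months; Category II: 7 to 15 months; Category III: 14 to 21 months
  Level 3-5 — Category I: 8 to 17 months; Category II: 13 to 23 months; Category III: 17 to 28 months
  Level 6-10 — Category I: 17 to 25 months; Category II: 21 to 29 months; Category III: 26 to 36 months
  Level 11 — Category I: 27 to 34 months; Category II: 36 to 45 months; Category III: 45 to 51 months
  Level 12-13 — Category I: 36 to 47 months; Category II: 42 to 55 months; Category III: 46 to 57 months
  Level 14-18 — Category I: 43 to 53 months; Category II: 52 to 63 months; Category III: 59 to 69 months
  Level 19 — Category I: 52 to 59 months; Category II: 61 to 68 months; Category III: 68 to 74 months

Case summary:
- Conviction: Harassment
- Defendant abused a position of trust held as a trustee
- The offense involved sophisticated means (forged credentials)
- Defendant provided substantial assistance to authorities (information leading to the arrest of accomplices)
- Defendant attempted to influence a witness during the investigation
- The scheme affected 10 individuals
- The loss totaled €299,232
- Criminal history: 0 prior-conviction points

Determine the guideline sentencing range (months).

52-59 months

Base offense level for harassment: 16.
A1 does not apply.
A2 applies (level before this adjustment is 16 ≥ 8, so +4): 16 + 4 = 20.
A3 applies: 20 + 1 = 21.
A4 applies: 21 − 2 = 19.
A5 applies: 19 + 3 = 22.
A6 applies: 22 + 3 = 25.
A7 does not apply.
A8 applies: 25 + 2 = 27.
Level 27 exceeds the maximum of 19; capped at 19.
Final offense level: 19.
Criminal history: 0 prior points → Category I (0-4).
Level 19 falls in the 19 band.
Grid: Level 19 × Category I = 52-59 months.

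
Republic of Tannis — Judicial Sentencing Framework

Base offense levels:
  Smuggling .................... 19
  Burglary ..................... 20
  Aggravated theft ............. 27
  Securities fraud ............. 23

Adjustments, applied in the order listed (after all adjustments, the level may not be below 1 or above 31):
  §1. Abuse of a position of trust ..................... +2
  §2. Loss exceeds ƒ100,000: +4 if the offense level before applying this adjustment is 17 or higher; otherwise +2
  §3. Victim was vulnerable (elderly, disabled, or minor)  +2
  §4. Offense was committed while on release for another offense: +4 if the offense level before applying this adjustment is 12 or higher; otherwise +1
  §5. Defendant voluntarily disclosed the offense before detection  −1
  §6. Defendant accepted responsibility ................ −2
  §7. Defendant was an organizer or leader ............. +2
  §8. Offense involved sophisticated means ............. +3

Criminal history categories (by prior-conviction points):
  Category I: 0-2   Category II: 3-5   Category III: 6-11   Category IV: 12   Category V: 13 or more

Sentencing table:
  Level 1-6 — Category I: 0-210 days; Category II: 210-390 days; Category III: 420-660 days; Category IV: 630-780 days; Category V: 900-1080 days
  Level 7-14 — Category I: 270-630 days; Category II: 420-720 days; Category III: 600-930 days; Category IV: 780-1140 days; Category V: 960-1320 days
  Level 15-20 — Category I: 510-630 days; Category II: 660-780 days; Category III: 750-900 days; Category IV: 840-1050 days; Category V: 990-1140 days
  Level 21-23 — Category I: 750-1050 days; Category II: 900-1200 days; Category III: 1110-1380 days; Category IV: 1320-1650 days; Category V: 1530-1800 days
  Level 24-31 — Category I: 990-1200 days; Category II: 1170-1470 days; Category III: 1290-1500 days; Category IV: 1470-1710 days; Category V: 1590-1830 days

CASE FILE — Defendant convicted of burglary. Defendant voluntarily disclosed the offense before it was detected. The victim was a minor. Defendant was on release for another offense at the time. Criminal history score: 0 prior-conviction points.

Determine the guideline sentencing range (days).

Base offense level for burglary: 20.
§2 does not apply.
§3 applies: 20 + 2 = 22.
§4 applies (level before this adjustment is 22 ≥ 12, so +4): 22 + 4 = 26.
§5 applies: 26 − 1 = 25.
§6 does not apply.
§7 does not apply.
Final offense level: 25.
Criminal history: 0 prior points → Category I (0-2).
Level 25 falls in the 24-31 band.
Grid: Level 24-31 × Category I = 990-1200 days.

990-1200 days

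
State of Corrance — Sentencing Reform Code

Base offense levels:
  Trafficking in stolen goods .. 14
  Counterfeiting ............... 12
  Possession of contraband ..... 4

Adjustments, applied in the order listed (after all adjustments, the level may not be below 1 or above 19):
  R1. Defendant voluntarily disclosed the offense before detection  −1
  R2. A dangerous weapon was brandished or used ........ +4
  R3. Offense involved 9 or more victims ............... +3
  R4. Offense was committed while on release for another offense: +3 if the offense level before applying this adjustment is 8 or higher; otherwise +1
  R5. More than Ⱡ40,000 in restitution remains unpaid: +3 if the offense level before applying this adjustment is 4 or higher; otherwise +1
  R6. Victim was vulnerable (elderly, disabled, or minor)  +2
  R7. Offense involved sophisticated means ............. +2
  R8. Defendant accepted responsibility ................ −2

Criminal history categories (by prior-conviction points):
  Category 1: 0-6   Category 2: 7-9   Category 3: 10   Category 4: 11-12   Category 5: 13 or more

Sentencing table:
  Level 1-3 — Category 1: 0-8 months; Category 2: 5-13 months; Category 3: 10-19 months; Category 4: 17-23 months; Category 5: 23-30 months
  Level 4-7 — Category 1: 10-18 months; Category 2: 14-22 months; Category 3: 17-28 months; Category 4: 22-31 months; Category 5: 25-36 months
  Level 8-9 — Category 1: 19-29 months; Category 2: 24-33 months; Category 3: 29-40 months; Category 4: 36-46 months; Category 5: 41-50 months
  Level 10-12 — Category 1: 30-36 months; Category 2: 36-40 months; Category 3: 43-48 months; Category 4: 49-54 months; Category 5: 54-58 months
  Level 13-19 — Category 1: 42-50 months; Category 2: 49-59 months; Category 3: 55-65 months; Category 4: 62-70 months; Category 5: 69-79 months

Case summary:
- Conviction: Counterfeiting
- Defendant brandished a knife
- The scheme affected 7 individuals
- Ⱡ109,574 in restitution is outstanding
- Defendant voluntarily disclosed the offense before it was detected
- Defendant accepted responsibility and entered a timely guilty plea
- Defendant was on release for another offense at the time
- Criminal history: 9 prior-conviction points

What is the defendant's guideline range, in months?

Base offense level for counterfeiting: 12.
R1 applies: 12 − 1 = 11.
R2 applies: 11 + 4 = 15.
R4 applies (level before this adjustment is 15 ≥ 8, so +3): 15 + 3 = 18.
R5 applies (level before this adjustment is 18 ≥ 4, so +3): 18 + 3 = 21.
R6 does not apply.
R7 does not apply.
R8 applies: 21 − 2 = 19.
Final offense level: 19.
Criminal history: 9 prior points → Category 2 (7-9).
Level 19 falls in the 13-19 band.
Grid: Level 13-19 × Category 2 = 49-59 months.

49-59 months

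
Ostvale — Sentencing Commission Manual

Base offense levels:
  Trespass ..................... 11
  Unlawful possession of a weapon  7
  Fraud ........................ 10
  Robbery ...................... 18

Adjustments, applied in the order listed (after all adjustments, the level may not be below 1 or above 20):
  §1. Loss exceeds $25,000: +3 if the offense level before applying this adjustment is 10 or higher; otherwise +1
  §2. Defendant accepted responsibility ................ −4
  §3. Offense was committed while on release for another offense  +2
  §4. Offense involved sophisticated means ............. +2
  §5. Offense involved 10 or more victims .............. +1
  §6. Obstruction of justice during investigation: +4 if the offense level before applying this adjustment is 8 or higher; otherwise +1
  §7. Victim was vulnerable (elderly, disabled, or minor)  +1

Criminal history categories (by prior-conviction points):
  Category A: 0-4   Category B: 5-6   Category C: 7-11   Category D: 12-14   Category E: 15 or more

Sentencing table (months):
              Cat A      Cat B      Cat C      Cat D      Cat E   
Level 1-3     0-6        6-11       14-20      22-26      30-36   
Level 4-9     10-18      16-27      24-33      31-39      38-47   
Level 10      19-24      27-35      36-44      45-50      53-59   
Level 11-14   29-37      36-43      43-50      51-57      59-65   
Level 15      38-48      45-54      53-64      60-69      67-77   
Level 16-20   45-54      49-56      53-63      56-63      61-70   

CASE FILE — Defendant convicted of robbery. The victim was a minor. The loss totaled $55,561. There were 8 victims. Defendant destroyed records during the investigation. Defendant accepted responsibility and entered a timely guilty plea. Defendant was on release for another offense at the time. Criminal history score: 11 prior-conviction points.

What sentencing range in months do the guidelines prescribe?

53-63 months

Base offense level for robbery: 18.
§1 applies (level before this adjustment is 18 ≥ 10, so +3): 18 + 3 = 21.
§2 applies: 21 − 4 = 17.
§3 applies: 17 + 2 = 19.
§6 applies (level before this adjustment is 19 ≥ 8, so +4): 19 + 4 = 23.
§7 applies: 23 + 1 = 24.
Level 24 exceeds the maximum of 20; capped at 20.
Final offense level: 20.
Criminal history: 11 prior points → Category C (7-11).
Level 20 falls in the 16-20 band.
Grid: Level 16-20 × Category C = 53-63 months.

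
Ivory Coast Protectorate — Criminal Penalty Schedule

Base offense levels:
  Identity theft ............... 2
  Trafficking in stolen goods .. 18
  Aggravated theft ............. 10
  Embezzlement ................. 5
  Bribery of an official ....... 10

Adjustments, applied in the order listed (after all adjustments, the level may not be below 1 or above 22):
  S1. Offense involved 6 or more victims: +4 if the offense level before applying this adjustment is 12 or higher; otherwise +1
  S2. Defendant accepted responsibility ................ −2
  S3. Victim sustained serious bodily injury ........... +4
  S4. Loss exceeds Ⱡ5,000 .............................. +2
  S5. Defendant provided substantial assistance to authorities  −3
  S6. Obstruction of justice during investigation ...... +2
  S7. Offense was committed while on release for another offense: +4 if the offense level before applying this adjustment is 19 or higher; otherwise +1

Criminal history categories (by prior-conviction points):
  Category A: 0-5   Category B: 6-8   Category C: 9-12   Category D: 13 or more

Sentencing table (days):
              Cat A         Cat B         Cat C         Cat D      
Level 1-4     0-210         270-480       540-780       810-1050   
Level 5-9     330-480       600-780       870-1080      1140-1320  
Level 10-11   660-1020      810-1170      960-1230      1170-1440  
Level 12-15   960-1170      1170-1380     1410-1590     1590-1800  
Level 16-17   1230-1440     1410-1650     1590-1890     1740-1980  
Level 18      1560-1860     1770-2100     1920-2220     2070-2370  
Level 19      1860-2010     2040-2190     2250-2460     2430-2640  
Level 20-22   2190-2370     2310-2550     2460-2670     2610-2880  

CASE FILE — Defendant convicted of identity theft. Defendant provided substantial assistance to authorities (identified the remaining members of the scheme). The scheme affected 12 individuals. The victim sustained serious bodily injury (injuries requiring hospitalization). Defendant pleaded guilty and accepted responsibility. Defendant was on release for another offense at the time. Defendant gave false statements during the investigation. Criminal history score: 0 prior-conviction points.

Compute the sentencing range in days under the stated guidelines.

Base offense level for identity theft: 2.
S1 applies (level before this adjustment is 2 < 12, so +1): 2 + 1 = 3.
S2 applies: 3 − 2 = 1.
S3 applies: 1 + 4 = 5.
S5 applies: 5 − 3 = 2.
S6 applies: 2 + 2 = 4.
S7 applies (level before this adjustment is 4 < 19, so +1): 4 + 1 = 5.
Final offense level: 5.
Criminal history: 0 prior points → Category A (0-5).
Level 5 falls in the 5-9 band.
Grid: Level 5-9 × Category A = 330-480 days.

330-480 days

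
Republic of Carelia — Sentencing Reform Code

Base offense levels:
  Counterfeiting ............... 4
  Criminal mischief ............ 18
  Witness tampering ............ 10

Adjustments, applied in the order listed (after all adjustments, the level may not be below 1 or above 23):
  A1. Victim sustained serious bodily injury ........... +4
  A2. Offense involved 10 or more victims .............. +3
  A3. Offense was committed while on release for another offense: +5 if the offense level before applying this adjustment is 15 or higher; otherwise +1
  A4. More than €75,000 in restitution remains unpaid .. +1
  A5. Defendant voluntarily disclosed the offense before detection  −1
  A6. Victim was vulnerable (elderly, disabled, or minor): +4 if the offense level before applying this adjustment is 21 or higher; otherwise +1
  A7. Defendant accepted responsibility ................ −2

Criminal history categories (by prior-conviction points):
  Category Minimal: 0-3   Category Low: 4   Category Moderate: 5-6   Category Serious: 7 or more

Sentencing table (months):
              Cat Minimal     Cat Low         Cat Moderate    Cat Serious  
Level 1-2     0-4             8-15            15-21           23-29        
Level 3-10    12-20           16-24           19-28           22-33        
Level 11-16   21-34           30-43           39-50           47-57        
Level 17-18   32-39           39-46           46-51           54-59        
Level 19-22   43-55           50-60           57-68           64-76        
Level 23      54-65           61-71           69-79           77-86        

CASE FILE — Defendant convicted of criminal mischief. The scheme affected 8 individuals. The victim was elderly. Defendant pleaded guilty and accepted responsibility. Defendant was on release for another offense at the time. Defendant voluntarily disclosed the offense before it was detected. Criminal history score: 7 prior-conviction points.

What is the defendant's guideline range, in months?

Base offense level for criminal mischief: 18.
A3 applies (level before this adjustment is 18 ≥ 15, so +5): 18 + 5 = 23.
A4 does not apply.
A5 applies: 23 − 1 = 22.
A6 applies (level before this adjustment is 22 ≥ 21, so +4): 22 + 4 = 26.
A7 applies: 26 − 2 = 24.
Level 24 exceeds the maximum of 23; capped at 23.
Final offense level: 23.
Criminal history: 7 prior points → Category Serious (7+).
Level 23 falls in the 23 band.
Grid: Level 23 × Category Serious = 77-86 months.

77-86 months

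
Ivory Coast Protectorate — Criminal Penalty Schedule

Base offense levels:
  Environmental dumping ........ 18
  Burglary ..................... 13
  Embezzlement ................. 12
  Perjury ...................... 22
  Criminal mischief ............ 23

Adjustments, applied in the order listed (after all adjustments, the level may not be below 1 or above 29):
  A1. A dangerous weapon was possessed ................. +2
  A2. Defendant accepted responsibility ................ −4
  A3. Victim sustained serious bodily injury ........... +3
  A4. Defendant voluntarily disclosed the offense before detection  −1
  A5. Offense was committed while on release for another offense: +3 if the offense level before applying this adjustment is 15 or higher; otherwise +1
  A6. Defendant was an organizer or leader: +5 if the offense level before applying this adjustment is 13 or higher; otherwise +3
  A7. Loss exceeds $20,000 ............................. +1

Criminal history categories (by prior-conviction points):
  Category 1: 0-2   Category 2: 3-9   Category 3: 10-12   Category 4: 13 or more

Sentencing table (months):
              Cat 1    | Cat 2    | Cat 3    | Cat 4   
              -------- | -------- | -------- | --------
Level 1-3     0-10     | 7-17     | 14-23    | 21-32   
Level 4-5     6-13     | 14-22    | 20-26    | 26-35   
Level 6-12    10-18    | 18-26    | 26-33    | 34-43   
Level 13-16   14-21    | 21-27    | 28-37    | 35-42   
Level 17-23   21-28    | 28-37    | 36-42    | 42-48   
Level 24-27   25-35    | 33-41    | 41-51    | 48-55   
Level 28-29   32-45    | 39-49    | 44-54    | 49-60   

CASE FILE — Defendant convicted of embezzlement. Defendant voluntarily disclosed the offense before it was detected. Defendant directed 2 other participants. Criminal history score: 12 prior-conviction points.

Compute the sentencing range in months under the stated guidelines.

28-37 months

Base offense level for embezzlement: 12.
A2 does not apply.
A3 does not apply.
A4 applies: 12 − 1 = 11.
A5 does not apply.
A6 applies (level before this adjustment is 11 < 13, so +3): 11 + 3 = 14.
Final offense level: 14.
Criminal history: 12 prior points → Category 3 (10-12).
Level 14 falls in the 13-16 band.
Grid: Level 13-16 × Category 3 = 28-37 months.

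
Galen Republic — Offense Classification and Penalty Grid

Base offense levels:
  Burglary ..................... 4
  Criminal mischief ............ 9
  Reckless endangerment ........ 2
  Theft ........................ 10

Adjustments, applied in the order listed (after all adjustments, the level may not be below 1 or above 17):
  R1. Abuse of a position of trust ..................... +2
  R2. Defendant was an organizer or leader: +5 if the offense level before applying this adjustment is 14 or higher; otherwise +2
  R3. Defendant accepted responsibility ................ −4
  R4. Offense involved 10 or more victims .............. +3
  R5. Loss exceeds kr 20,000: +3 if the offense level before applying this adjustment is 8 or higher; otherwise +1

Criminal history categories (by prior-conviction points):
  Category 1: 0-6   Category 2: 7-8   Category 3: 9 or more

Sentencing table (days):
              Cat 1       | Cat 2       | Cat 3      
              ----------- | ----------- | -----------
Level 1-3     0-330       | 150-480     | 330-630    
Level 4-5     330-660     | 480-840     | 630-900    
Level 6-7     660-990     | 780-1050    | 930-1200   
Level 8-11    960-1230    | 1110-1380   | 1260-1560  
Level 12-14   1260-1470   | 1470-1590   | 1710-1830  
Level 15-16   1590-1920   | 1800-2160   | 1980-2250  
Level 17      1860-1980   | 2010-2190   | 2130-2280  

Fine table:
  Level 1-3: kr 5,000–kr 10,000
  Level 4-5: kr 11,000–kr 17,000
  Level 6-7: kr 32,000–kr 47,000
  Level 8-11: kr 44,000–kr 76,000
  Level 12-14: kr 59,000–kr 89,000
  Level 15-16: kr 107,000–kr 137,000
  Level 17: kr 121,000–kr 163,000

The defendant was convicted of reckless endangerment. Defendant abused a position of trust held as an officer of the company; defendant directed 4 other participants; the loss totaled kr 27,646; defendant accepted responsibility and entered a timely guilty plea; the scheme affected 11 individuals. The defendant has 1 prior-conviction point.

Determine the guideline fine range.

kr 32,000–kr 47,000

Base offense level for reckless endangerment: 2.
R1 applies: 2 + 2 = 4.
R2 applies (level before this adjustment is 4 < 14, so +2): 4 + 2 = 6.
R3 applies: 6 − 4 = 2.
R4 applies: 2 + 3 = 5.
R5 applies (level before this adjustment is 5 < 8, so +1): 5 + 1 = 6.
Final offense level: 6.
Level 6 falls in the 6-7 band.
Fine table: Level 6-7 → kr 32,000–kr 47,000.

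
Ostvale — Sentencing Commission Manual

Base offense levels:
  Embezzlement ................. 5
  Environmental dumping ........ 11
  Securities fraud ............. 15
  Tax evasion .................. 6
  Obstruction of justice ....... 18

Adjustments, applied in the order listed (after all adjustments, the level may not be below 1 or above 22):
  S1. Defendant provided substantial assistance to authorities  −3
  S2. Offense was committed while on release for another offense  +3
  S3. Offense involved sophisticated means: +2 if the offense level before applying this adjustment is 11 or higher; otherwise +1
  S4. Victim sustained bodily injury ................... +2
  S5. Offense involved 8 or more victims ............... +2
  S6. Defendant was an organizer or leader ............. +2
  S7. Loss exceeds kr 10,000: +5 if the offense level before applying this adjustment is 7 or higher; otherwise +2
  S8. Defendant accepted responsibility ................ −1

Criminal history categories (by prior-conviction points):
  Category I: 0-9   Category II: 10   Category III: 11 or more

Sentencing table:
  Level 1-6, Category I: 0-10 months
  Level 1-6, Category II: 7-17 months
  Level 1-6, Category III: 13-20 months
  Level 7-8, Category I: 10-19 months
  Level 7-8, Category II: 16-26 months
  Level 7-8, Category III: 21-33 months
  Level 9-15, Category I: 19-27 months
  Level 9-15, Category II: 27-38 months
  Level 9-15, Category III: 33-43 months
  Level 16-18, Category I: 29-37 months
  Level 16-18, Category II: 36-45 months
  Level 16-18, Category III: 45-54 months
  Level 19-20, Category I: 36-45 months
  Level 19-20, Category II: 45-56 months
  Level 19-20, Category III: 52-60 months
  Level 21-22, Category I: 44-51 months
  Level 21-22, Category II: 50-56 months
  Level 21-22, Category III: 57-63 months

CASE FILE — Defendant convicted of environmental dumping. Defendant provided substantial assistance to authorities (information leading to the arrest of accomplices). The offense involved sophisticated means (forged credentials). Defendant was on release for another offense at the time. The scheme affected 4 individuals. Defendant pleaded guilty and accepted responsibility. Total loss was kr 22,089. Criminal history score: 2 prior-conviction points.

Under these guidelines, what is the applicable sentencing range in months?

29-37 months

Base offense level for environmental dumping: 11.
S1 applies: 11 − 3 = 8.
S2 applies: 8 + 3 = 11.
S3 applies (level before this adjustment is 11 ≥ 11, so +2): 11 + 2 = 13.
S4 does not apply.
S7 applies (level before this adjustment is 13 ≥ 7, so +5): 13 + 5 = 18.
S8 applies: 18 − 1 = 17.
Final offense level: 17.
Criminal history: 2 prior points → Category I (0-9).
Level 17 falls in the 16-18 band.
Grid: Level 16-18 × Category I = 29-37 months.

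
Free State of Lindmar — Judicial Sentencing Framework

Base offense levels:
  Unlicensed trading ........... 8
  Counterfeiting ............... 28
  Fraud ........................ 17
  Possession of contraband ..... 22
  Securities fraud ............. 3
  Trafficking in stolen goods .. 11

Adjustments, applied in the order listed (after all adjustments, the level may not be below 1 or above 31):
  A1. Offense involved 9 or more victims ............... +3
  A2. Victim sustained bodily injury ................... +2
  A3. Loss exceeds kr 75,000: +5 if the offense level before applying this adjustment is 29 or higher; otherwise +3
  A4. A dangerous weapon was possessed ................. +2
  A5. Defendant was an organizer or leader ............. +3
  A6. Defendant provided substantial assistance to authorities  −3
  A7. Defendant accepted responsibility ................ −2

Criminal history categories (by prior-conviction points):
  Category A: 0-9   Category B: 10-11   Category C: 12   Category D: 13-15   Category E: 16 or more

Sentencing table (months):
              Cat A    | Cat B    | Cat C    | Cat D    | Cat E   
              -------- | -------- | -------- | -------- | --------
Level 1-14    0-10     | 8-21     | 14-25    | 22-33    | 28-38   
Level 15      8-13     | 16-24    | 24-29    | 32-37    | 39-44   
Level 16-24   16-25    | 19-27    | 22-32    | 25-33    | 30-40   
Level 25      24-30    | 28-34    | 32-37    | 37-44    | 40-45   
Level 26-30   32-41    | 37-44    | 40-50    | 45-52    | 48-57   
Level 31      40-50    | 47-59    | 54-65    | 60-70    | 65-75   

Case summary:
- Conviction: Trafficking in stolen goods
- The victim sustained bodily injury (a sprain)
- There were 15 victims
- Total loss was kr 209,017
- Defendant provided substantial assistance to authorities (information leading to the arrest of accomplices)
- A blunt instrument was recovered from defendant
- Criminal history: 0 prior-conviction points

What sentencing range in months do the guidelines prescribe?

16-25 months

Base offense level for trafficking in stolen goods: 11.
A1 applies: 11 + 3 = 14.
A2 applies: 14 + 2 = 16.
A3 applies (level before this adjustment is 16 < 29, so +3): 16 + 3 = 19.
A4 applies: 19 + 2 = 21.
A5 does not apply.
A6 applies: 21 − 3 = 18.
Final offense level: 18.
Criminal history: 0 prior points → Category A (0-9).
Level 18 falls in the 16-24 band.
Grid: Level 16-24 × Category A = 16-25 months.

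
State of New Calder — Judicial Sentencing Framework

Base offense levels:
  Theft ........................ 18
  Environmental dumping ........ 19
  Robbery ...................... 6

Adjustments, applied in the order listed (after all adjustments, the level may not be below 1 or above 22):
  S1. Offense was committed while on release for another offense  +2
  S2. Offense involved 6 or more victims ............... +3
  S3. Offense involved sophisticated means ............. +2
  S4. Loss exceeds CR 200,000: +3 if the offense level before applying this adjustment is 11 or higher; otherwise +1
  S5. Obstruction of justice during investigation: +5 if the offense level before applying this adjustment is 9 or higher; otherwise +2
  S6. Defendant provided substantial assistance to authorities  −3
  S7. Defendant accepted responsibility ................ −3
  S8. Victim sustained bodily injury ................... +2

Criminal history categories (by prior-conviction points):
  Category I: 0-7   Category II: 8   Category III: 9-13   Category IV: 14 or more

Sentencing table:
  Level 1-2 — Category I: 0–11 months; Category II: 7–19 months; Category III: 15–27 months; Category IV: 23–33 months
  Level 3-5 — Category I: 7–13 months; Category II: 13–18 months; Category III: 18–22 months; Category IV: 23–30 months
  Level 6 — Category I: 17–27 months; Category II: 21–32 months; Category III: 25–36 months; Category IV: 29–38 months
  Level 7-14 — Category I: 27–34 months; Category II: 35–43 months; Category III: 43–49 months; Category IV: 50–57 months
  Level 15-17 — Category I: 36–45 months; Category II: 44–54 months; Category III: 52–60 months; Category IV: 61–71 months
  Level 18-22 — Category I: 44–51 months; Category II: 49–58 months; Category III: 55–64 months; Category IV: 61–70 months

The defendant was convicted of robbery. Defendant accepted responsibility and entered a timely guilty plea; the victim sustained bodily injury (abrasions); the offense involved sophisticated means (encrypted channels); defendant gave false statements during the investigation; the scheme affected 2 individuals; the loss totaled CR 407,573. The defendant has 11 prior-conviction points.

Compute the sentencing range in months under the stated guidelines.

Base offense level for robbery: 6.
S1 does not apply.
S3 applies: 6 + 2 = 8.
S4 applies (level before this adjustment is 8 < 11, so +1): 8 + 1 = 9.
S5 applies (level before this adjustment is 9 ≥ 9, so +5): 9 + 5 = 14.
S6 does not apply.
S7 applies: 14 − 3 = 11.
S8 applies: 11 + 2 = 13.
Final offense level: 13.
Criminal history: 11 prior points → Category III (9-13).
Level 13 falls in the 7-14 band.
Grid: Level 7-14 × Category III = 43-49 months.

43-49 months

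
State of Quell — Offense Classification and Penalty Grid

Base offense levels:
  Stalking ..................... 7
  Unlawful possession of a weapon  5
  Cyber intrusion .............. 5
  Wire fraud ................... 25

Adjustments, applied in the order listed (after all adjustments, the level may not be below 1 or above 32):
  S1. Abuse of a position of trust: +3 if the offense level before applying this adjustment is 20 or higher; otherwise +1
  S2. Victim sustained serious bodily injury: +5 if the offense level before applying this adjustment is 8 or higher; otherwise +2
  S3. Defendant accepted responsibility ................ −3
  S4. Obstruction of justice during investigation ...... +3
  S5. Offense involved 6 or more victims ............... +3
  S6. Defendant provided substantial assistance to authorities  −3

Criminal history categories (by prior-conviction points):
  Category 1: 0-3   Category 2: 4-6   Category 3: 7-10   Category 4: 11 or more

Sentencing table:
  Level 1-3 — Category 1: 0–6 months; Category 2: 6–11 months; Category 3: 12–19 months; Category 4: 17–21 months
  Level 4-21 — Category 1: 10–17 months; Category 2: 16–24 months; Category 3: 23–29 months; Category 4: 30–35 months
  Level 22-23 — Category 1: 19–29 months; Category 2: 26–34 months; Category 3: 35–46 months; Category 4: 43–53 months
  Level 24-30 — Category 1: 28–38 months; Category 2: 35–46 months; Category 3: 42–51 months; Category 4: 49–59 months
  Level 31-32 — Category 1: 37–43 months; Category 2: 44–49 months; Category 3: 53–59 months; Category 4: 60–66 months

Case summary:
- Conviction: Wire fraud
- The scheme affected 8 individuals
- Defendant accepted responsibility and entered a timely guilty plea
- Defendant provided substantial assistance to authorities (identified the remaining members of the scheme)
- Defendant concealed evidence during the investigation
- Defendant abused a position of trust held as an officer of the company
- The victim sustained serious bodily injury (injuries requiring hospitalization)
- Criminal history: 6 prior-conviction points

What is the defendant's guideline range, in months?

Base offense level for wire fraud: 25.
S1 applies (level before this adjustment is 25 ≥ 20, so +3): 25 + 3 = 28.
S2 applies (level before this adjustment is 28 ≥ 8, so +5): 28 + 5 = 33.
S3 applies: 33 − 3 = 30.
S4 applies: 30 + 3 = 33.
S5 applies: 33 + 3 = 36.
S6 applies: 36 − 3 = 33.
Level 33 exceeds the maximum of 32; capped at 32.
Final offense level: 32.
Criminal history: 6 prior points → Category 2 (4-6).
Level 32 falls in the 31-32 band.
Grid: Level 31-32 × Category 2 = 44-49 months.

44-49 months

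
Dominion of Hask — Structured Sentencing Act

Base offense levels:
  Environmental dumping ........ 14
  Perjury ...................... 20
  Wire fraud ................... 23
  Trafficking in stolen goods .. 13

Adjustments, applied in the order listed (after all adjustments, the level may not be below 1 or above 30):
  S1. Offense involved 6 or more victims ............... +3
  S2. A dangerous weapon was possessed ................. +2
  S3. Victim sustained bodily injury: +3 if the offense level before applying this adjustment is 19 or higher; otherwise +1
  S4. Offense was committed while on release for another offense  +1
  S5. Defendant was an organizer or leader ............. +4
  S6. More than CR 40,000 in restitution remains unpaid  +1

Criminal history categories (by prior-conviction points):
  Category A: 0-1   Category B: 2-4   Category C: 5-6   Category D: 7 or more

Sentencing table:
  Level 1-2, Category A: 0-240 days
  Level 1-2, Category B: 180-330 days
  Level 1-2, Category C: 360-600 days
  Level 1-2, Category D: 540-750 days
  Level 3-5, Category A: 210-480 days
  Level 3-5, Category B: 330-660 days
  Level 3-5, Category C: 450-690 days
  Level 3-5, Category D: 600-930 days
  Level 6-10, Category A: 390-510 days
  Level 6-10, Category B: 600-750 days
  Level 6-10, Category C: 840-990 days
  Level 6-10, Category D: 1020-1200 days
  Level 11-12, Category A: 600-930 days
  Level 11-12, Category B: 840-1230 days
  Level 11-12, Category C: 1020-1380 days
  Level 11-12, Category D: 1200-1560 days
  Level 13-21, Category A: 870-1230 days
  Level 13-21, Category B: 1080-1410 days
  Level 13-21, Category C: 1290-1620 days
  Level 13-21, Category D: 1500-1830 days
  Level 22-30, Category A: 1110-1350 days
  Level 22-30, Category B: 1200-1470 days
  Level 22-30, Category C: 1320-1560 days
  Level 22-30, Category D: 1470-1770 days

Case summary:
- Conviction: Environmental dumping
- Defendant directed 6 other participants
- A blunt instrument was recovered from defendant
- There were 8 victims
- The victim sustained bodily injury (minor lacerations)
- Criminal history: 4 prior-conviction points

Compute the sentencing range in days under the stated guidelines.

1200-1470 days

Base offense level for environmental dumping: 14.
S1 applies: 14 + 3 = 17.
S2 applies: 17 + 2 = 19.
S3 applies (level before this adjustment is 19 ≥ 19, so +3): 19 + 3 = 22.
S5 applies: 22 + 4 = 26.
S6 does not apply.
Final offense level: 26.
Criminal history: 4 prior points → Category B (2-4).
Level 26 falls in the 22-30 band.
Grid: Level 22-30 × Category B = 1200-1470 days.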